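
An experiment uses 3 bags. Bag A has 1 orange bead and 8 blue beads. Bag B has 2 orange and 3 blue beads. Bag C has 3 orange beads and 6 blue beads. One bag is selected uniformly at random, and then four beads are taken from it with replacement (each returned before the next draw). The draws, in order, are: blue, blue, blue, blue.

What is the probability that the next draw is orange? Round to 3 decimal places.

0.197

Compute the likelihood of the observed sequence for each case: P(data | bag A) = (8/9)(8/9)(8/9)(8/9) = 0.6243; P(data | bag B) = (3/5)(3/5)(3/5)(3/5) = 0.1296; P(data | bag C) = (6/9)(6/9)(6/9)(6/9) = 0.19753.
The prior-weighted likelihoods are 1/3 · 0.6243 = 0.2081, 1/3 · 0.1296 = 0.0432, 1/3 · 0.19753 = 0.065844; summing to 0.31714.
The posterior is then P(bag A | data) = 0.65617, P(bag B | data) = 0.13622, P(bag C | data) = 0.20762.
So P(orange next | data) = Σ P(orange next | H) P(H | data) = (1/9)(0.65617) + (2/5)(0.13622) + (1/3)(0.20762) = 0.1966.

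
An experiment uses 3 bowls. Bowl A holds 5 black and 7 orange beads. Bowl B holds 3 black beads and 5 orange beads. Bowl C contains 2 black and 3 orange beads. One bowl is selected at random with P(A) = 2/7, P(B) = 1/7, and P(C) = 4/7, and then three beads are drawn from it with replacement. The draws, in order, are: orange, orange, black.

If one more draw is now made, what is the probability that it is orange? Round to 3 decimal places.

The likelihood of the observed sequence under each hypothesis: P(data | bowl A) = (7/12)(7/12)(5/12) = 0.14178; P(data | bowl B) = (5/8)(5/8)(3/8) = 0.14648; P(data | bowl C) = (3/5)(3/5)(2/5) = 0.144.
Weighting by the prior gives 2/7 · 0.14178 = 0.040509, 1/7 · 0.14648 = 0.020926, 4/7 · 0.144 = 0.082286; summing to 0.14372.
Dividing through by the total gives posterior P(bowl A | data) = 0.28186, P(bowl B | data) = 0.1456, P(bowl C | data) = 0.57254.
The predictive probability is P(orange next | data) = (7/12)(0.28186) + (5/8)(0.1456) + (3/5)(0.57254) = 0.59894.

0.599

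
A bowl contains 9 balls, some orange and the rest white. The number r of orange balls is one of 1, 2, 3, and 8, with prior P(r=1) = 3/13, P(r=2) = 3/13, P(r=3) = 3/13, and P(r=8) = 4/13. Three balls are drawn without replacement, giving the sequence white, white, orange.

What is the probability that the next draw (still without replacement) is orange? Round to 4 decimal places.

0.1913

Under each hypothesis, the probability of the observed sequence is: P(data | r = 1) = (8/9)(7/8)(1/7) = 0.11111; P(data | r = 2) = (7/9)(6/8)(2/7) = 0.16667; P(data | r = 3) = (6/9)(5/8)(3/7) = 0.17857; P(data | r = 8) = (1/9)(0/8) = 0.
Multiplying each by its prior: 3/13 · 0.11111 = 0.025641, 3/13 · 0.16667 = 0.038462, 3/13 · 0.17857 = 0.041209, 4/13 · 0 = 0; these sum to 0.10531.
Dividing through by the total gives posterior P(r = 1 | data) = 0.24348, P(r = 2 | data) = 0.36522, P(r = 3 | data) = 0.3913, P(r = 8 | data) = 0.
So P(orange next | data) = Σ P(orange next | H) P(H | data) = (0)(0.24348) + (1/6)(0.36522) + (1/3)(0.3913) = 0.1913.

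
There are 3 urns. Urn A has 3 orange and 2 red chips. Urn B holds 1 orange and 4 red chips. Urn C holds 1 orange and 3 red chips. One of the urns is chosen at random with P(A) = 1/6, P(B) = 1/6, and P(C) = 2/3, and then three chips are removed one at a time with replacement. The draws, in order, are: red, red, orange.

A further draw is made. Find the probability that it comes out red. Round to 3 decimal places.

0.715

The likelihood of the observed sequence under each hypothesis: P(data | urn A) = (2/5)(2/5)(3/5) = 0.096; P(data | urn B) = (4/5)(4/5)(1/5) = 0.128; P(data | urn C) = (3/4)(3/4)(1/4) = 0.14062.
Weighting by the prior gives 1/6 · 0.096 = 0.016, 1/6 · 0.128 = 0.021333, 2/3 · 0.14062 = 0.09375; with total 0.13108.
Dividing through by the total gives posterior P(urn A | data) = 0.12206, P(urn B | data) = 0.16275, P(urn C | data) = 0.71519.
So P(red next | data) = Σ P(red next | H) P(H | data) = (2/5)(0.12206) + (4/5)(0.16275) + (3/4)(0.71519) = 0.71542.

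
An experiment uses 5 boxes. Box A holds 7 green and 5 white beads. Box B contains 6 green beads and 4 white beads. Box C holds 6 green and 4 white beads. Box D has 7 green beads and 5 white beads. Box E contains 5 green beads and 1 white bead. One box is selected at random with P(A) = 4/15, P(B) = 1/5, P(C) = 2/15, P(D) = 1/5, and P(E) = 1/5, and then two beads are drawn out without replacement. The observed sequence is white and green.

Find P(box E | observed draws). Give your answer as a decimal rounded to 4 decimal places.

0.1355

For each hypothesis, P(data | H) works out to: P(data | box A) = (5/12)(7/11) = 0.26515; P(data | box B) = (4/10)(6/9) = 0.26667; P(data | box C) = (4/10)(6/9) = 0.26667; P(data | box D) = (5/12)(7/11) = 0.26515; P(data | box E) = (1/6)(5/5) = 0.16667.
The prior-weighted likelihoods are 4/15 · 0.26515 = 0.070707, 1/5 · 0.26667 = 0.053333, 2/15 · 0.26667 = 0.035556, 1/5 · 0.26515 = 0.05303, 1/5 · 0.16667 = 0.033333; these sum to 0.24596.
Therefore the posterior P(box E | data) = (0.033333) / (0.24596) = 0.13552.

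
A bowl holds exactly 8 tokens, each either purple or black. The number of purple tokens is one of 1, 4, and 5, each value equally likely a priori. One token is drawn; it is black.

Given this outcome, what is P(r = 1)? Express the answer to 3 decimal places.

The likelihood of this draw under each hypothesis: P(data | r = 1) = (7/8) = 7/8; P(data | r = 4) = (4/8) = 1/2; P(data | r = 5) = (3/8) = 3/8.
Weighting by the prior gives 1/3 · 7/8 = 7/24, 1/3 · 1/2 = 1/6, 1/3 · 3/8 = 1/8; summing to 7/12.
Therefore the posterior P(r = 1 | data) = (7/24) / (7/12) = 1/2.

0.500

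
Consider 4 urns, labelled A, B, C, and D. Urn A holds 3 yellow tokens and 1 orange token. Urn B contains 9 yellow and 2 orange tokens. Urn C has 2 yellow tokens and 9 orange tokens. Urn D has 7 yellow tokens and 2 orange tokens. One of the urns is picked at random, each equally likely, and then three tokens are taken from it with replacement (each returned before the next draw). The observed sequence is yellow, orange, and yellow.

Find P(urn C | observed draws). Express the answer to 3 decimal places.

For each hypothesis, P(data | H) works out to: P(data | urn A) = (3/4)(1/4)(3/4) = 0.14062; P(data | urn B) = (9/11)(2/11)(9/11) = 0.12171; P(data | urn C) = (2/11)(9/11)(2/11) = 0.027047; P(data | urn D) = (7/9)(2/9)(7/9) = 0.13443.
The prior-weighted likelihoods are 1/4 · 0.14062 = 0.035156, 1/4 · 0.12171 = 0.030428, 1/4 · 0.027047 = 0.0067618, 1/4 · 0.13443 = 0.033608; these sum to 0.10595.
Hence P(urn C | data) = (0.0067618) / (0.10595) = 0.063819.

0.064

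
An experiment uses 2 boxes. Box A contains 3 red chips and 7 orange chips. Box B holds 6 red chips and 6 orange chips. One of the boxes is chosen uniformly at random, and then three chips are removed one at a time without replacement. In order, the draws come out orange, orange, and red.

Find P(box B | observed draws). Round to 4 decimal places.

0.4380

Under each hypothesis, the probability of the observed sequence is: P(data | box A) = (7/10)(6/9)(3/8) = 7/40; P(data | box B) = (6/12)(5/11)(6/10) = 3/22.
Multiplying each by its prior: 1/2 · 7/40 = 7/80, 1/2 · 3/22 = 3/44; these sum to 137/880.
By Bayes' rule, P(box B | data) = (3/44) / (137/880) = 60/137.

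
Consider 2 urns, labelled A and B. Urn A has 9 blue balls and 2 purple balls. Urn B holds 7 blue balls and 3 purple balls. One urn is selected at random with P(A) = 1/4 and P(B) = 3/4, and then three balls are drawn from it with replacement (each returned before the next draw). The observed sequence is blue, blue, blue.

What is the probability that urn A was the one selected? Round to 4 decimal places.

The likelihood of the observed sequence under each hypothesis: P(data | urn A) = (9/11)(9/11)(9/11) = 0.54771; P(data | urn B) = (7/10)(7/10)(7/10) = 0.343.
Multiplying each by its prior: 1/4 · 0.54771 = 0.13693, 3/4 · 0.343 = 0.25725; with total 0.39418.
So P(urn A | data) = (0.13693) / (0.39418) = 0.34737.

0.3474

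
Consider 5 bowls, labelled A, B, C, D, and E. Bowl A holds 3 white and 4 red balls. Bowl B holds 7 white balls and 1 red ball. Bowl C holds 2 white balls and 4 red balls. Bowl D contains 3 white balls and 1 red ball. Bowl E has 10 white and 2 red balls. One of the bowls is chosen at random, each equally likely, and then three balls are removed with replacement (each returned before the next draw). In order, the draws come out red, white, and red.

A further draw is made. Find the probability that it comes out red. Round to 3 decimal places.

0.527

Compute the likelihood of the observed sequence for each case: P(data | bowl A) = (4/7)(3/7)(4/7) = 0.13994; P(data | bowl B) = (1/8)(7/8)(1/8) = 0.013672; P(data | bowl C) = (4/6)(2/6)(4/6) = 0.14815; P(data | bowl D) = (1/4)(3/4)(1/4) = 0.046875; P(data | bowl E) = (2/12)(10/12)(2/12) = 0.023148.
The prior-weighted likelihoods are 1/5 · 0.13994 = 0.027988, 1/5 · 0.013672 = 0.0027344, 1/5 · 0.14815 = 0.02963, 1/5 · 0.046875 = 0.009375, 1/5 · 0.023148 = 0.0046296; with total 0.074357.
The posterior is then P(bowl A | data) = 0.37641, P(bowl B | data) = 0.036774, P(bowl C | data) = 0.39848, P(bowl D | data) = 0.12608, P(bowl E | data) = 0.062262.
The predictive probability is P(red next | data) = (4/7)(0.37641) + (1/8)(0.036774) + (2/3)(0.39848) + (1/4)(0.12608) + (1/6)(0.062262) = 0.52723.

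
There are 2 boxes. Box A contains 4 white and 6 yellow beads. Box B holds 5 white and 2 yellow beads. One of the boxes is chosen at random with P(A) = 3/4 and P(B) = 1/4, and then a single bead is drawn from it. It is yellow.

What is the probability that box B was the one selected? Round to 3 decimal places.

0.137

Compute the likelihood of this draw for each case: P(data | box A) = (6/10) = 3/5; P(data | box B) = (2/7) = 2/7.
Weighting by the prior gives 3/4 · 3/5 = 9/20, 1/4 · 2/7 = 1/14; summing to 73/140.
By Bayes' rule, P(box B | data) = (1/14) / (73/140) = 10/73.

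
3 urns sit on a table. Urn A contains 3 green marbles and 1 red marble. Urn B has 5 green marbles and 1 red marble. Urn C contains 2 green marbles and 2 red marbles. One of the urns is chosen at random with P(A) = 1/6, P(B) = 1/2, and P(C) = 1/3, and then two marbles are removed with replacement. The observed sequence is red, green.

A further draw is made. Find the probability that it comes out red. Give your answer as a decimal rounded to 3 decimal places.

For each hypothesis, P(data | H) works out to: P(data | urn A) = (1/4)(3/4) = 3/16; P(data | urn B) = (1/6)(5/6) = 5/36; P(data | urn C) = (2/4)(2/4) = 1/4.
Multiplying each by its prior: 1/6 · 3/16 = 1/32, 1/2 · 5/36 = 5/72, 1/3 · 1/4 = 1/12; these sum to 53/288.
Dividing through by the total gives posterior P(urn A | data) = 9/53, P(urn B | data) = 20/53, P(urn C | data) = 24/53.
The predictive probability is P(red next | data) = (1/4)(9/53) + (1/6)(20/53) + (1/2)(24/53) = 211/636.

0.332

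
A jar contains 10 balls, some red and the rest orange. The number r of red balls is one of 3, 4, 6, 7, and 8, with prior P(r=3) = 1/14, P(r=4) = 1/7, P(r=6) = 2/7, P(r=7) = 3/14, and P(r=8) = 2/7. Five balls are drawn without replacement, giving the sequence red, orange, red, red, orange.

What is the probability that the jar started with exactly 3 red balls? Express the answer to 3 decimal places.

0.018

Compute the likelihood of the observed sequence for each case: P(data | r = 3) = (3/10)(7/9)(2/8)(1/7)(6/6) = 0.0083333; P(data | r = 4) = (4/10)(6/9)(3/8)(2/7)(5/6) = 0.02381; P(data | r = 6) = (6/10)(4/9)(5/8)(4/7)(3/6) = 0.047619; P(data | r = 7) = (7/10)(3/9)(6/8)(5/7)(2/6) = 0.041667; P(data | r = 8) = (8/10)(2/9)(7/8)(6/7)(1/6) = 0.022222.
Multiplying each by its prior: 1/14 · 0.0083333 = 0.00059524, 1/7 · 0.02381 = 0.0034014, 2/7 · 0.047619 = 0.013605, 3/14 · 0.041667 = 0.0089286, 2/7 · 0.022222 = 0.0063492; these sum to 0.03288.
Hence P(r = 3 | data) = (0.00059524) / (0.03288) = 0.018103.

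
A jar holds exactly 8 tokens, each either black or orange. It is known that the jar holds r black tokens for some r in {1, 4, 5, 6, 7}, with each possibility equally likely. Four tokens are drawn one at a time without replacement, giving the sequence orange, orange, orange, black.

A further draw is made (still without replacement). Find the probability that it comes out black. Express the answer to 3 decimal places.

The likelihood of the observed sequence under each hypothesis: P(data | r = 1) = (7/8)(6/7)(5/6)(1/5) = 1/8; P(data | r = 4) = (4/8)(3/7)(2/6)(4/5) = 2/35; P(data | r = 5) = (3/8)(2/7)(1/6)(5/5) = 1/56; P(data | r = 6) = (2/8)(1/7)(0/6) = 0; P(data | r = 7) = (1/8)(0/7) = 0.
Multiplying each by its prior: 1/5 · 1/8 = 1/40, 1/5 · 2/35 = 2/175, 1/5 · 1/56 = 1/280, 1/5 · 0 = 0, 1/5 · 0 = 0; summing to 1/25.
Dividing through by the total gives posterior P(r = 1 | data) = 5/8, P(r = 4 | data) = 2/7, P(r = 5 | data) = 5/56, P(r = 6 | data) = 0, P(r = 7 | data) = 0.
The predictive probability is P(black next | data) = (0)(5/8) + (3/4)(2/7) + (1)(5/56) = 17/56.

0.304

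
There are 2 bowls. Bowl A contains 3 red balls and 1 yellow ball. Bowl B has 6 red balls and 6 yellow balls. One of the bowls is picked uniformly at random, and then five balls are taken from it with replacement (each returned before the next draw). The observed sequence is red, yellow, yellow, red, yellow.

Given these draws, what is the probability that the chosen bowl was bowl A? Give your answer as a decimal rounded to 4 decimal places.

0.2195

The likelihood of the observed sequence under each hypothesis: P(data | bowl A) = (3/4)(1/4)(1/4)(3/4)(1/4) = 0.0087891; P(data | bowl B) = (6/12)(6/12)(6/12)(6/12)(6/12) = 0.03125.
Weighting by the prior gives 1/2 · 0.0087891 = 0.0043945, 1/2 · 0.03125 = 0.015625; these sum to 0.02002.
By Bayes' rule, P(bowl A | data) = (0.0043945) / (0.02002) = 0.21951.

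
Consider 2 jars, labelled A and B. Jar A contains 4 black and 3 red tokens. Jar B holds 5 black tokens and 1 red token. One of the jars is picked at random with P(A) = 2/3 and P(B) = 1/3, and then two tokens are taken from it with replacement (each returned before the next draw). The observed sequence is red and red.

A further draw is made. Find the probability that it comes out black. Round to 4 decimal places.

0.5898

Compute the likelihood of the observed sequence for each case: P(data | jar A) = (3/7)(3/7) = 0.18367; P(data | jar B) = (1/6)(1/6) = 0.027778.
The prior-weighted likelihoods are 2/3 · 0.18367 = 0.12245, 1/3 · 0.027778 = 0.0092593; summing to 0.13171.
Dividing through by the total gives posterior P(jar A | data) = 0.9297, P(jar B | data) = 0.070301.
Averaging over the posterior, P(black next | data) = (4/7)(0.9297) + (5/6)(0.070301) = 0.58984.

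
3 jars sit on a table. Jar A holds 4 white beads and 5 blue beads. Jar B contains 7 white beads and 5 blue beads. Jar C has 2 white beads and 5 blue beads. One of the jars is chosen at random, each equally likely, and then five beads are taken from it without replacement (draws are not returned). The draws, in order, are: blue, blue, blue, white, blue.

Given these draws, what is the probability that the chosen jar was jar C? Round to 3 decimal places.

Under each hypothesis, the probability of the observed sequence is: P(data | jar A) = (5/9)(4/8)(3/7)(4/6)(2/5) = 0.031746; P(data | jar B) = (5/12)(4/11)(3/10)(7/9)(2/8) = 0.0088384; P(data | jar C) = (5/7)(4/6)(3/5)(2/4)(2/3) = 0.095238.
Weighting by the prior gives 1/3 · 0.031746 = 0.010582, 1/3 · 0.0088384 = 0.0029461, 1/3 · 0.095238 = 0.031746; summing to 0.045274.
Hence P(jar C | data) = (0.031746) / (0.045274) = 0.7012.

0.701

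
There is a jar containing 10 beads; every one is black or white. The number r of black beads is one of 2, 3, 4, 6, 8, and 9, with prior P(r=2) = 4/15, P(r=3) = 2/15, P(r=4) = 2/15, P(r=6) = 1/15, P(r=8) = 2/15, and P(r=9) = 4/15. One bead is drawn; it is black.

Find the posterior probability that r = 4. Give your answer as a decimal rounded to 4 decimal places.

0.1000

Under each hypothesis, the probability of this draw is: P(data | r = 2) = (2/10) = 1/5; P(data | r = 3) = (3/10) = 3/10; P(data | r = 4) = (4/10) = 2/5; P(data | r = 6) = (6/10) = 3/5; P(data | r = 8) = (8/10) = 4/5; P(data | r = 9) = (9/10) = 9/10.
Multiplying each by its prior: 4/15 · 1/5 = 4/75, 2/15 · 3/10 = 1/25, 2/15 · 2/5 = 4/75, 1/15 · 3/5 = 1/25, 2/15 · 4/5 = 8/75, 4/15 · 9/10 = 6/25; with total 8/15.
Therefore the posterior P(r = 4 | data) = (4/75) / (8/15) = 1/10.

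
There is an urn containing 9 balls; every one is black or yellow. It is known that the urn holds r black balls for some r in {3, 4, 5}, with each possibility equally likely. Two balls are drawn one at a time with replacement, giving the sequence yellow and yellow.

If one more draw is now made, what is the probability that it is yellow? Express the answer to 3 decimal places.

Under each hypothesis, the probability of the observed sequence is: P(data | r = 3) = (6/9)(6/9) = 4/9; P(data | r = 4) = (5/9)(5/9) = 25/81; P(data | r = 5) = (4/9)(4/9) = 16/81.
The prior-weighted likelihoods are 1/3 · 4/9 = 4/27, 1/3 · 25/81 = 25/243, 1/3 · 16/81 = 16/243; with total 77/243.
Normalising, the posterior is P(r = 3 | data) = 36/77, P(r = 4 | data) = 25/77, P(r = 5 | data) = 16/77.
Averaging over the posterior, P(yellow next | data) = (2/3)(36/77) + (5/9)(25/77) + (4/9)(16/77) = 45/77.

0.584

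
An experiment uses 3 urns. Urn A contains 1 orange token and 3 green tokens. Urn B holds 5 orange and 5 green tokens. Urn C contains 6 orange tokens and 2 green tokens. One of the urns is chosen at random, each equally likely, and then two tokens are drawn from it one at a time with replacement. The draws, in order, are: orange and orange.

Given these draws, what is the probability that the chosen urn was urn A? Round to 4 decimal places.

0.0714

The likelihood of the observed sequence under each hypothesis: P(data | urn A) = (1/4)(1/4) = 1/16; P(data | urn B) = (5/10)(5/10) = 1/4; P(data | urn C) = (6/8)(6/8) = 9/16.
Multiplying each by its prior: 1/3 · 1/16 = 1/48, 1/3 · 1/4 = 1/12, 1/3 · 9/16 = 3/16; summing to 7/24.
Therefore the posterior P(urn A | data) = (1/48) / (7/24) = 1/14.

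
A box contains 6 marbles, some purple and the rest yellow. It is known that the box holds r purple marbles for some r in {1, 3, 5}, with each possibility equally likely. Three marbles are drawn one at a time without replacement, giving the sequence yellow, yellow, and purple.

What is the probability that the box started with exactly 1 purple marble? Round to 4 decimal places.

Compute the likelihood of the observed sequence for each case: P(data | r = 1) = (5/6)(4/5)(1/4) = 1/6; P(data | r = 3) = (3/6)(2/5)(3/4) = 3/20; P(data | r = 5) = (1/6)(0/5) = 0.
Multiplying each by its prior: 1/3 · 1/6 = 1/18, 1/3 · 3/20 = 1/20, 1/3 · 0 = 0; summing to 19/180.
By Bayes' rule, P(r = 1 | data) = (1/18) / (19/180) = 10/19.

0.5263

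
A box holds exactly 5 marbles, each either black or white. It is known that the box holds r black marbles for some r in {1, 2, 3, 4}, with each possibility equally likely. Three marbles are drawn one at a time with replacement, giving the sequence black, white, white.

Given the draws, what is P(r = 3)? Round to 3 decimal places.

0.240

For each hypothesis, P(data | H) works out to: P(data | r = 1) = (1/5)(4/5)(4/5) = 16/125; P(data | r = 2) = (2/5)(3/5)(3/5) = 18/125; P(data | r = 3) = (3/5)(2/5)(2/5) = 12/125; P(data | r = 4) = (4/5)(1/5)(1/5) = 4/125.
Weighting by the prior gives 1/4 · 16/125 = 4/125, 1/4 · 18/125 = 9/250, 1/4 · 12/125 = 3/125, 1/4 · 4/125 = 1/125; these sum to 1/10.
Hence P(r = 3 | data) = (3/125) / (1/10) = 6/25.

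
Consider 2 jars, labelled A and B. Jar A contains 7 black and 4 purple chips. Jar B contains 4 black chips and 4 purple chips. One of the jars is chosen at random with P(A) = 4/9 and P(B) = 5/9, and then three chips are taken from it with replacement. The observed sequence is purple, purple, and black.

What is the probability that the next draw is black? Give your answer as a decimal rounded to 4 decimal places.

0.5477

For each hypothesis, P(data | H) works out to: P(data | jar A) = (4/11)(4/11)(7/11) = 0.084147; P(data | jar B) = (4/8)(4/8)(4/8) = 0.125.
Multiplying each by its prior: 4/9 · 0.084147 = 0.037399, 5/9 · 0.125 = 0.069444; these sum to 0.10684.
The posterior is then P(jar A | data) = 0.35003, P(jar B | data) = 0.64997.
So P(black next | data) = Σ P(black next | H) P(H | data) = (7/11)(0.35003) + (1/2)(0.64997) = 0.54773.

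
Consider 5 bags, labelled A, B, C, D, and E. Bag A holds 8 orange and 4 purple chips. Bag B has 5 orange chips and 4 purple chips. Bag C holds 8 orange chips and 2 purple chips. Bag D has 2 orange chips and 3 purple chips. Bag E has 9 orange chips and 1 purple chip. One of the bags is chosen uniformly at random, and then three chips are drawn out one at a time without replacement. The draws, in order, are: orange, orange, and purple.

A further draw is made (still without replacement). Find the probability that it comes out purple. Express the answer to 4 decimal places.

The likelihood of the observed sequence under each hypothesis: P(data | bag A) = (8/12)(7/11)(4/10) = 0.1697; P(data | bag B) = (5/9)(4/8)(4/7) = 0.15873; P(data | bag C) = (8/10)(7/9)(2/8) = 0.15556; P(data | bag D) = (2/5)(1/4)(3/3) = 0.1; P(data | bag E) = (9/10)(8/9)(1/8) = 0.1.
The prior-weighted likelihoods are 1/5 · 0.1697 = 0.033939, 1/5 · 0.15873 = 0.031746, 1/5 · 0.15556 = 0.031111, 1/5 · 0.1 = 0.02, 1/5 · 0.1 = 0.02; with total 0.1368.
Dividing through by the total gives posterior P(bag A | data) = 0.2481, P(bag B | data) = 0.23207, P(bag C | data) = 0.22743, P(bag D | data) = 0.1462, P(bag E | data) = 0.1462.
The predictive probability is P(purple next | data) = (1/3)(0.2481) + (1/2)(0.23207) + (1/7)(0.22743) + (1)(0.1462) + (0)(0.1462) = 0.37743.

0.3774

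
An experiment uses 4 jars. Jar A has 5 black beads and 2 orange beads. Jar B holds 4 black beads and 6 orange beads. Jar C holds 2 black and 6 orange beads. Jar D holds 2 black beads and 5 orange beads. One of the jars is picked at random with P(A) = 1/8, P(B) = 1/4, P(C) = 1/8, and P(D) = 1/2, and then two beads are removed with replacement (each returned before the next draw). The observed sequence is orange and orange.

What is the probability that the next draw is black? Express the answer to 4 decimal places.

0.3143

Under each hypothesis, the probability of the observed sequence is: P(data | jar A) = (2/7)(2/7) = 0.081633; P(data | jar B) = (6/10)(6/10) = 0.36; P(data | jar C) = (6/8)(6/8) = 0.5625; P(data | jar D) = (5/7)(5/7) = 0.5102.
Weighting by the prior gives 1/8 · 0.081633 = 0.010204, 1/4 · 0.36 = 0.09, 1/8 · 0.5625 = 0.070312, 1/2 · 0.5102 = 0.2551; summing to 0.42562.
The posterior is then P(jar A | data) = 0.023975, P(jar B | data) = 0.21146, P(jar C | data) = 0.1652, P(jar D | data) = 0.59937.
The predictive probability is P(black next | data) = (5/7)(0.023975) + (2/5)(0.21146) + (1/4)(0.1652) + (2/7)(0.59937) = 0.31426.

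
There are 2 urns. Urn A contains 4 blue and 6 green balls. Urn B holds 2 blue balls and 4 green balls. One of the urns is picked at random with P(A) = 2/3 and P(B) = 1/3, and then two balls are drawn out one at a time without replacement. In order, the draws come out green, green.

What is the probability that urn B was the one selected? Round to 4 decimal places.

For each hypothesis, P(data | H) works out to: P(data | urn A) = (6/10)(5/9) = 1/3; P(data | urn B) = (4/6)(3/5) = 2/5.
Weighting by the prior gives 2/3 · 1/3 = 2/9, 1/3 · 2/5 = 2/15; summing to 16/45.
So P(urn B | data) = (2/15) / (16/45) = 3/8.

0.3750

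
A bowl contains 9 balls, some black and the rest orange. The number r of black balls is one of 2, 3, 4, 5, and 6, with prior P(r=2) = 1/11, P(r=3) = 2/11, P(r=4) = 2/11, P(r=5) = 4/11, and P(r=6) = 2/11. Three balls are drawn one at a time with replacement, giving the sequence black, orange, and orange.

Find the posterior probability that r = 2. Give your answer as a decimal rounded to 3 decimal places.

0.104

Compute the likelihood of the observed sequence for each case: P(data | r = 2) = (2/9)(7/9)(7/9) = 0.13443; P(data | r = 3) = (3/9)(6/9)(6/9) = 0.14815; P(data | r = 4) = (4/9)(5/9)(5/9) = 0.13717; P(data | r = 5) = (5/9)(4/9)(4/9) = 0.10974; P(data | r = 6) = (6/9)(3/9)(3/9) = 0.074074.
Multiplying each by its prior: 1/11 · 0.13443 = 0.012221, 2/11 · 0.14815 = 0.026936, 2/11 · 0.13717 = 0.024941, 4/11 · 0.10974 = 0.039905, 2/11 · 0.074074 = 0.013468; these sum to 0.11747.
By Bayes' rule, P(r = 2 | data) = (0.012221) / (0.11747) = 0.10403.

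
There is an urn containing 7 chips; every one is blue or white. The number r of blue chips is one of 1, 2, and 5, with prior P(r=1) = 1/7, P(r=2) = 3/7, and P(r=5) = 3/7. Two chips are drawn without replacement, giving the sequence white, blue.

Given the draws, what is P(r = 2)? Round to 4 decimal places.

0.4545

For each hypothesis, P(data | H) works out to: P(data | r = 1) = (6/7)(1/6) = 1/7; P(data | r = 2) = (5/7)(2/6) = 5/21; P(data | r = 5) = (2/7)(5/6) = 5/21.
The prior-weighted likelihoods are 1/7 · 1/7 = 1/49, 3/7 · 5/21 = 5/49, 3/7 · 5/21 = 5/49; these sum to 11/49.
So P(r = 2 | data) = (5/49) / (11/49) = 5/11.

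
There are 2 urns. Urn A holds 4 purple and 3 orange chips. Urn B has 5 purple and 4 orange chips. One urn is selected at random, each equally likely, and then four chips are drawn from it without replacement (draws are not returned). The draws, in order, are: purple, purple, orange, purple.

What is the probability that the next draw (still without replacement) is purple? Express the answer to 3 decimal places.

0.365

Under each hypothesis, the probability of the observed sequence is: P(data | urn A) = (4/7)(3/6)(3/5)(2/4) = 3/35; P(data | urn B) = (5/9)(4/8)(4/7)(3/6) = 5/63.
The prior-weighted likelihoods are 1/2 · 3/35 = 3/70, 1/2 · 5/63 = 5/126; these sum to 26/315.
The posterior is then P(urn A | data) = 27/52, P(urn B | data) = 25/52.
The predictive probability is P(purple next | data) = (1/3)(27/52) + (2/5)(25/52) = 19/52.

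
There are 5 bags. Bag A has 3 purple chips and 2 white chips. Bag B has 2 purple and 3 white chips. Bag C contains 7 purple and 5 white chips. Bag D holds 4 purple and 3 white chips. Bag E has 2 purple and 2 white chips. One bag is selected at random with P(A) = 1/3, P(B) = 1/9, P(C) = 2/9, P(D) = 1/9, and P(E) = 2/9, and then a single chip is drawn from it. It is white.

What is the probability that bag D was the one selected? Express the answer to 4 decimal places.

0.1055

For each hypothesis, P(data | H) works out to: P(data | bag A) = (2/5) = 0.4; P(data | bag B) = (3/5) = 0.6; P(data | bag C) = (5/12) = 0.41667; P(data | bag D) = (3/7) = 0.42857; P(data | bag E) = (2/4) = 0.5.
Weighting by the prior gives 1/3 · 0.4 = 0.13333, 1/9 · 0.6 = 0.066667, 2/9 · 0.41667 = 0.092593, 1/9 · 0.42857 = 0.047619, 2/9 · 0.5 = 0.11111; summing to 0.45132.
Therefore the posterior P(bag D | data) = (0.047619) / (0.45132) = 0.10551.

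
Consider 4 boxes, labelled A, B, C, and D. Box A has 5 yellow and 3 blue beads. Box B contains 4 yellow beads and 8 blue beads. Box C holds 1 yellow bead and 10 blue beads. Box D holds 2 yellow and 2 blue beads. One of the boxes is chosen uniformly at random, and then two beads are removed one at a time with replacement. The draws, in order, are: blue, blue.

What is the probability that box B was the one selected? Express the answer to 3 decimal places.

0.267

The likelihood of the observed sequence under each hypothesis: P(data | box A) = (3/8)(3/8) = 0.14062; P(data | box B) = (8/12)(8/12) = 0.44444; P(data | box C) = (10/11)(10/11) = 0.82645; P(data | box D) = (2/4)(2/4) = 0.25.
The prior-weighted likelihoods are 1/4 · 0.14062 = 0.035156, 1/4 · 0.44444 = 0.11111, 1/4 · 0.82645 = 0.20661, 1/4 · 0.25 = 0.0625; summing to 0.41538.
So P(box B | data) = (0.11111) / (0.41538) = 0.26749.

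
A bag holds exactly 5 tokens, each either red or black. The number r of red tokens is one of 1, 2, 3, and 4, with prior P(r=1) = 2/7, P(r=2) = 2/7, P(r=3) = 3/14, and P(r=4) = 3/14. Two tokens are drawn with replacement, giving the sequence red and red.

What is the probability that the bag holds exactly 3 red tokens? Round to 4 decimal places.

0.2842

The likelihood of the observed sequence under each hypothesis: P(data | r = 1) = (1/5)(1/5) = 1/25; P(data | r = 2) = (2/5)(2/5) = 4/25; P(data | r = 3) = (3/5)(3/5) = 9/25; P(data | r = 4) = (4/5)(4/5) = 16/25.
The prior-weighted likelihoods are 2/7 · 1/25 = 2/175, 2/7 · 4/25 = 8/175, 3/14 · 9/25 = 27/350, 3/14 · 16/25 = 24/175; summing to 19/70.
Hence P(r = 3 | data) = (27/350) / (19/70) = 27/95.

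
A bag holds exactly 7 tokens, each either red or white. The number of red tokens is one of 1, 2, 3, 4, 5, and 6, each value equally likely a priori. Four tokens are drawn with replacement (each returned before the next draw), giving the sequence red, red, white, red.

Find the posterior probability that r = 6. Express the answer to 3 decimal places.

0.266

For each hypothesis, P(data | H) works out to: P(data | r = 1) = (1/7)(1/7)(6/7)(1/7) = 0.002499; P(data | r = 2) = (2/7)(2/7)(5/7)(2/7) = 0.01666; P(data | r = 3) = (3/7)(3/7)(4/7)(3/7) = 0.044981; P(data | r = 4) = (4/7)(4/7)(3/7)(4/7) = 0.079967; P(data | r = 5) = (5/7)(5/7)(2/7)(5/7) = 0.10412; P(data | r = 6) = (6/7)(6/7)(1/7)(6/7) = 0.089963.
Weighting by the prior gives 1/6 · 0.002499 = 0.00041649, 1/6 · 0.01666 = 0.0027766, 1/6 · 0.044981 = 0.0074969, 1/6 · 0.079967 = 0.013328, 1/6 · 0.10412 = 0.017354, 1/6 · 0.089963 = 0.014994; summing to 0.056365.
By Bayes' rule, P(r = 6 | data) = (0.014994) / (0.056365) = 0.26601.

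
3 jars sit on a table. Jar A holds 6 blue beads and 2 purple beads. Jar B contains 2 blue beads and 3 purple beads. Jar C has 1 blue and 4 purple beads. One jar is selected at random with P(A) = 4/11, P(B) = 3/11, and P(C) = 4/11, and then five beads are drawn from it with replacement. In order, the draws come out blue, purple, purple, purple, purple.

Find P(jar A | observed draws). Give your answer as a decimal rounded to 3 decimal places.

0.024

For each hypothesis, P(data | H) works out to: P(data | jar A) = (6/8)(2/8)(2/8)(2/8)(2/8) = 0.0029297; P(data | jar B) = (2/5)(3/5)(3/5)(3/5)(3/5) = 0.05184; P(data | jar C) = (1/5)(4/5)(4/5)(4/5)(4/5) = 0.08192.
The prior-weighted likelihoods are 4/11 · 0.0029297 = 0.0010653, 3/11 · 0.05184 = 0.014138, 4/11 · 0.08192 = 0.029789; summing to 0.044993.
By Bayes' rule, P(jar A | data) = (0.0010653) / (0.044993) = 0.023678.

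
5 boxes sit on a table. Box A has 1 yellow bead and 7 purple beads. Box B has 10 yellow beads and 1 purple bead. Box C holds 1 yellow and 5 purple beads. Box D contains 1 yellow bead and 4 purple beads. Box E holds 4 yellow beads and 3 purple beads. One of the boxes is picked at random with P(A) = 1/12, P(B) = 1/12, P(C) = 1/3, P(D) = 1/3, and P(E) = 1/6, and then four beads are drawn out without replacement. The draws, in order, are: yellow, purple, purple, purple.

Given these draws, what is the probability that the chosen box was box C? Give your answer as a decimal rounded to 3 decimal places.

0.404

Under each hypothesis, the probability of the observed sequence is: P(data | box A) = (1/8)(7/7)(6/6)(5/5) = 0.125; P(data | box B) = (10/11)(1/10)(0/9) = 0; P(data | box C) = (1/6)(5/5)(4/4)(3/3) = 0.16667; P(data | box D) = (1/5)(4/4)(3/3)(2/2) = 0.2; P(data | box E) = (4/7)(3/6)(2/5)(1/4) = 0.028571.
Weighting by the prior gives 1/12 · 0.125 = 0.010417, 1/12 · 0 = 0, 1/3 · 0.16667 = 0.055556, 1/3 · 0.2 = 0.066667, 1/6 · 0.028571 = 0.0047619; these sum to 0.1374.
By Bayes' rule, P(box C | data) = (0.055556) / (0.1374) = 0.40433.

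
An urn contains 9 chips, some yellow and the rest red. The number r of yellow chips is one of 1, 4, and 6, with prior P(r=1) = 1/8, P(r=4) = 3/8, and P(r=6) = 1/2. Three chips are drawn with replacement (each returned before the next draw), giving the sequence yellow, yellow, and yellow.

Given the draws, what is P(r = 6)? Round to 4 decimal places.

Compute the likelihood of the observed sequence for each case: P(data | r = 1) = (1/9)(1/9)(1/9) = 0.0013717; P(data | r = 4) = (4/9)(4/9)(4/9) = 0.087791; P(data | r = 6) = (6/9)(6/9)(6/9) = 0.2963.
Multiplying each by its prior: 1/8 · 0.0013717 = 0.00017147, 3/8 · 0.087791 = 0.032922, 1/2 · 0.2963 = 0.14815; these sum to 0.18124.
Therefore the posterior P(r = 6 | data) = (0.14815) / (0.18124) = 0.81741.

0.8174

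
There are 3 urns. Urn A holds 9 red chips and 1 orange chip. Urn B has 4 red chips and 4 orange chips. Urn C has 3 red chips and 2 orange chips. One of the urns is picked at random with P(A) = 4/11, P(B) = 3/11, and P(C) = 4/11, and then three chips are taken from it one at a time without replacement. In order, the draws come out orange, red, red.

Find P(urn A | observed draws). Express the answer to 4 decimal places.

0.2456

Under each hypothesis, the probability of the observed sequence is: P(data | urn A) = (1/10)(9/9)(8/8) = 1/10; P(data | urn B) = (4/8)(4/7)(3/6) = 1/7; P(data | urn C) = (2/5)(3/4)(2/3) = 1/5.
Multiplying each by its prior: 4/11 · 1/10 = 2/55, 3/11 · 1/7 = 3/77, 4/11 · 1/5 = 4/55; with total 57/385.
Therefore the posterior P(urn A | data) = (2/55) / (57/385) = 14/57.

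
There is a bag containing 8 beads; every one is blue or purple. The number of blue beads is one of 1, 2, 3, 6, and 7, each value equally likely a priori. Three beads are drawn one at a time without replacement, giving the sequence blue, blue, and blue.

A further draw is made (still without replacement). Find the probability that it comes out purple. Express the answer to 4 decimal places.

0.2857

For each hypothesis, P(data | H) works out to: P(data | r = 1) = (1/8)(0/7) = 0; P(data | r = 2) = (2/8)(1/7)(0/6) = 0; P(data | r = 3) = (3/8)(2/7)(1/6) = 1/56; P(data | r = 6) = (6/8)(5/7)(4/6) = 5/14; P(data | r = 7) = (7/8)(6/7)(5/6) = 5/8.
Weighting by the prior gives 1/5 · 0 = 0, 1/5 · 0 = 0, 1/5 · 1/56 = 1/280, 1/5 · 5/14 = 1/14, 1/5 · 5/8 = 1/8; with total 1/5.
Normalising, the posterior is P(r = 1 | data) = 0, P(r = 2 | data) = 0, P(r = 3 | data) = 1/56, P(r = 6 | data) = 5/14, P(r = 7 | data) = 5/8.
So P(purple next | data) = Σ P(purple next | H) P(H | data) = (1)(1/56) + (2/5)(5/14) + (1/5)(5/8) = 2/7.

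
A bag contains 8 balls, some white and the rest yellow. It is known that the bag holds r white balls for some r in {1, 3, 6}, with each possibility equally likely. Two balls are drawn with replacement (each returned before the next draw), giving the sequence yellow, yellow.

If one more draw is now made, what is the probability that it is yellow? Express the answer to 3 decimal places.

For each hypothesis, P(data | H) works out to: P(data | r = 1) = (7/8)(7/8) = 49/64; P(data | r = 3) = (5/8)(5/8) = 25/64; P(data | r = 6) = (2/8)(2/8) = 1/16.
Multiplying each by its prior: 1/3 · 49/64 = 49/192, 1/3 · 25/64 = 25/192, 1/3 · 1/16 = 1/48; summing to 13/32.
Dividing through by the total gives posterior P(r = 1 | data) = 49/78, P(r = 3 | data) = 25/78, P(r = 6 | data) = 2/39.
The predictive probability is P(yellow next | data) = (7/8)(49/78) + (5/8)(25/78) + (1/4)(2/39) = 119/156.

0.763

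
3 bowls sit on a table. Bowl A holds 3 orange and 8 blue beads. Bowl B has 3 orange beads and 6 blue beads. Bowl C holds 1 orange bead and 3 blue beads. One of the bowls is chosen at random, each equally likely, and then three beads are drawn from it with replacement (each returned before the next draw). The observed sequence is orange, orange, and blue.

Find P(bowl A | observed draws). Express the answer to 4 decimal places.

Compute the likelihood of the observed sequence for each case: P(data | bowl A) = (3/11)(3/11)(8/11) = 0.054095; P(data | bowl B) = (3/9)(3/9)(6/9) = 0.074074; P(data | bowl C) = (1/4)(1/4)(3/4) = 0.046875.
Weighting by the prior gives 1/3 · 0.054095 = 0.018032, 1/3 · 0.074074 = 0.024691, 1/3 · 0.046875 = 0.015625; summing to 0.058348.
Hence P(bowl A | data) = (0.018032) / (0.058348) = 0.30904.

0.3090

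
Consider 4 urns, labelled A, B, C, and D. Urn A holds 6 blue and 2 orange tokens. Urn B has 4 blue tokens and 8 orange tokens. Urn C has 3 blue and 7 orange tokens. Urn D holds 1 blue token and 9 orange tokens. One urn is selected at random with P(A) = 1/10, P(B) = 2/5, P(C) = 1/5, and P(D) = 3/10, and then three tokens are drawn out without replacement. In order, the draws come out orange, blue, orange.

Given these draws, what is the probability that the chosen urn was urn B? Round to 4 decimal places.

0.4975

For each hypothesis, P(data | H) works out to: P(data | urn A) = (2/8)(6/7)(1/6) = 0.035714; P(data | urn B) = (8/12)(4/11)(7/10) = 0.1697; P(data | urn C) = (7/10)(3/9)(6/8) = 0.175; P(data | urn D) = (9/10)(1/9)(8/8) = 0.1.
Multiplying each by its prior: 1/10 · 0.035714 = 0.0035714, 2/5 · 0.1697 = 0.067879, 1/5 · 0.175 = 0.035, 3/10 · 0.1 = 0.03; with total 0.13645.
Therefore the posterior P(urn B | data) = (0.067879) / (0.13645) = 0.49746.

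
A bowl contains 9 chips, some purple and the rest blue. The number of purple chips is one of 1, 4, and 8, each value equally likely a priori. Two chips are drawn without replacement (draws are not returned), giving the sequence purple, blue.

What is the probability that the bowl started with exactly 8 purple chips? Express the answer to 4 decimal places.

Under each hypothesis, the probability of the observed sequence is: P(data | r = 1) = (1/9)(8/8) = 1/9; P(data | r = 4) = (4/9)(5/8) = 5/18; P(data | r = 8) = (8/9)(1/8) = 1/9.
Weighting by the prior gives 1/3 · 1/9 = 1/27, 1/3 · 5/18 = 5/54, 1/3 · 1/9 = 1/27; summing to 1/6.
By Bayes' rule, P(r = 8 | data) = (1/27) / (1/6) = 2/9.

0.2222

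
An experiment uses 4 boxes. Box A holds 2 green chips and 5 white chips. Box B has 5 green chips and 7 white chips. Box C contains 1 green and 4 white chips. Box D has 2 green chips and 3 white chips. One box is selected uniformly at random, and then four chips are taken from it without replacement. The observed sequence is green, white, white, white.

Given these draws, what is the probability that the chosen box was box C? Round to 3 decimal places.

0.376

Compute the likelihood of the observed sequence for each case: P(data | box A) = (2/7)(5/6)(4/5)(3/4) = 0.14286; P(data | box B) = (5/12)(7/11)(6/10)(5/9) = 0.088384; P(data | box C) = (1/5)(4/4)(3/3)(2/2) = 0.2; P(data | box D) = (2/5)(3/4)(2/3)(1/2) = 0.1.
Weighting by the prior gives 1/4 · 0.14286 = 0.035714, 1/4 · 0.088384 = 0.022096, 1/4 · 0.2 = 0.05, 1/4 · 0.1 = 0.025; these sum to 0.13281.
By Bayes' rule, P(box C | data) = (0.05) / (0.13281) = 0.37648.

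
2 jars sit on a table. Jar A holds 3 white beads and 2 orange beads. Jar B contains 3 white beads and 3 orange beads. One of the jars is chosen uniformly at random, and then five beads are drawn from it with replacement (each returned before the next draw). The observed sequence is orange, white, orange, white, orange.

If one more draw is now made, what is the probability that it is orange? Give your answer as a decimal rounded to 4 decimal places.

0.4576

The likelihood of the observed sequence under each hypothesis: P(data | jar A) = (2/5)(3/5)(2/5)(3/5)(2/5) = 0.02304; P(data | jar B) = (3/6)(3/6)(3/6)(3/6)(3/6) = 0.03125.
The prior-weighted likelihoods are 1/2 · 0.02304 = 0.01152, 1/2 · 0.03125 = 0.015625; these sum to 0.027145.
Dividing through by the total gives posterior P(jar A | data) = 0.42439, P(jar B | data) = 0.57561.
Averaging over the posterior, P(orange next | data) = (2/5)(0.42439) + (1/2)(0.57561) = 0.45756.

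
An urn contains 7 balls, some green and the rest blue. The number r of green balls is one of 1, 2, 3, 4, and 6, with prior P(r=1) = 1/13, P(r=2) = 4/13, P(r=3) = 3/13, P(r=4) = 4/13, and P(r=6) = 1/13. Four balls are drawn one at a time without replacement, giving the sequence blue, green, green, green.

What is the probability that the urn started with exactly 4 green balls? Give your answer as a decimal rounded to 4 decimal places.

The likelihood of the observed sequence under each hypothesis: P(data | r = 1) = (6/7)(1/6)(0/5) = 0; P(data | r = 2) = (5/7)(2/6)(1/5)(0/4) = 0; P(data | r = 3) = (4/7)(3/6)(2/5)(1/4) = 1/35; P(data | r = 4) = (3/7)(4/6)(3/5)(2/4) = 3/35; P(data | r = 6) = (1/7)(6/6)(5/5)(4/4) = 1/7.
Weighting by the prior gives 1/13 · 0 = 0, 4/13 · 0 = 0, 3/13 · 1/35 = 3/455, 4/13 · 3/35 = 12/455, 1/13 · 1/7 = 1/91; summing to 4/91.
Therefore the posterior P(r = 4 | data) = (12/455) / (4/91) = 3/5.

0.6000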